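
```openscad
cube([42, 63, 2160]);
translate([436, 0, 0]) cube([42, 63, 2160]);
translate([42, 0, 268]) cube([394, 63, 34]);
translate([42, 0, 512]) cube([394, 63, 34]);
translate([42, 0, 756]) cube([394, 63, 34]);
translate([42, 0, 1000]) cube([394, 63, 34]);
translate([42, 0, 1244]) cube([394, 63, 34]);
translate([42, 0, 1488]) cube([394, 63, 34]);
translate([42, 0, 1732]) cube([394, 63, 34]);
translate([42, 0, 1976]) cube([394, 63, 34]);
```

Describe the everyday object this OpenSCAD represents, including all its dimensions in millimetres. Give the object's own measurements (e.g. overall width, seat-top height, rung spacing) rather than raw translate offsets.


A straight ladder. Two 42×63 mm vertical rails, 2160 mm tall, stand 478 mm apart (outside-to-outside) with their front faces coplanar on the −y side. 8 rungs, each 63 mm deep and 34 mm tall, span between the inner faces of the rails, front faces flush with the rails. The lowest rung's underside is at z = 268 mm and rungs are spaced 244 mm apart (underside to underside).


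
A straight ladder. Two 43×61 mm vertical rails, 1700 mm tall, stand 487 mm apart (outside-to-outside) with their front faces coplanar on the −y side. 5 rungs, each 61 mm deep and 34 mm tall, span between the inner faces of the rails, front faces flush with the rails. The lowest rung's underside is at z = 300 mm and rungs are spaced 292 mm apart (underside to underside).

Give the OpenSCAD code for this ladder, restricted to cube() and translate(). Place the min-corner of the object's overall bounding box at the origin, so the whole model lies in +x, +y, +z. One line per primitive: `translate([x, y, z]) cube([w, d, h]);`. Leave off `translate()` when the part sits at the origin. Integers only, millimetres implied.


cube([43, 61, 1700]);
translate([444, 0, 0]) cube([43, 61, 1700]);
translate([43, 0, 300]) cube([401, 61, 34]);
translate([43, 0, 592]) cube([401, 61, 34]);
translate([43, 0, 884]) cube([401, 61, 34]);
translate([43, 0, 1176]) cube([401, 61, 34]);
translate([43, 0, 1468]) cube([401, 61, 34]);


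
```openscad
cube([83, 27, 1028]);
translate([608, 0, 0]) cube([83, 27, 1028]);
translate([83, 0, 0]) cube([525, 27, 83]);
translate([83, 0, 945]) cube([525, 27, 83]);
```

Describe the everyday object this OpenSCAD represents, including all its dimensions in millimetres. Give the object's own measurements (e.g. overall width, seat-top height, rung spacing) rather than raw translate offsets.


A rectangular picture frame lying in the x–z plane (depth along y). The opening is 525 mm wide (x) by 862 mm tall (z), surrounded by a border 83 mm wide on all four sides. The frame is 27 mm deep and is made of two full-height vertical stiles with two horizontal rails fitted between them.


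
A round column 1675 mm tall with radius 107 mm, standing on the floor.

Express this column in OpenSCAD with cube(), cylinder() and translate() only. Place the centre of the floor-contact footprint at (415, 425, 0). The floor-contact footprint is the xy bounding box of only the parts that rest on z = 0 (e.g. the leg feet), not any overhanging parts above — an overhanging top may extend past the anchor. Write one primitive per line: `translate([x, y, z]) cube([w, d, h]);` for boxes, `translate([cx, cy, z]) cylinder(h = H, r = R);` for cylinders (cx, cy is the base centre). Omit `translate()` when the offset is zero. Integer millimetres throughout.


translate([415, 425, 0]) cylinder(h = 1675, r = 107);


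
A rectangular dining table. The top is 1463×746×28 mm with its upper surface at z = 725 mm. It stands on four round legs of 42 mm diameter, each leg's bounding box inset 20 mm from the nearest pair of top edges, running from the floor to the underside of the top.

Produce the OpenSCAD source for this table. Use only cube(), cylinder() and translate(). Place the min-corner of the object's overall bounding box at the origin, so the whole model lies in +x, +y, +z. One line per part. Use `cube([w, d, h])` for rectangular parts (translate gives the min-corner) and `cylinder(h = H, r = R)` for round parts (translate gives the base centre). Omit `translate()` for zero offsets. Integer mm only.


// leg_h = 725 - 28 = 697
translate([0, 0, 697]) cube([1463, 746, 28]);
translate([41, 41, 0]) cylinder(h = 697, r = 21);
translate([1422, 41, 0]) cylinder(h = 697, r = 21);
translate([41, 705, 0]) cylinder(h = 697, r = 21);
translate([1422, 705, 0]) cylinder(h = 697, r = 21);


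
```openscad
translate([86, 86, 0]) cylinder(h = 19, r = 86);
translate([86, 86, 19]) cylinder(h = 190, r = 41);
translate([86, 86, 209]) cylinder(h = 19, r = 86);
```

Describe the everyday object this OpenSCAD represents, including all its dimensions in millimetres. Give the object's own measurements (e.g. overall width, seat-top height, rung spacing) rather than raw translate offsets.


A spool: two coaxial disc flanges of radius 86 mm and thickness 19 mm, joined by a core cylinder of radius 41 mm and height 190 mm. The lower flange rests on z = 0 and the three cylinders share a vertical axis.


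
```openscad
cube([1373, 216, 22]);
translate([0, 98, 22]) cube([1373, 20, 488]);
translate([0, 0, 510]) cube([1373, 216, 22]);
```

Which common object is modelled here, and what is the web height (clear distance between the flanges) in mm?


An I-beam. The web height is 488 mm.

Two wide flanges with a thin centred web — an I-beam. Overall 532 mm minus two 22 mm flanges gives a web of 532 − 2·22 = 488 mm.


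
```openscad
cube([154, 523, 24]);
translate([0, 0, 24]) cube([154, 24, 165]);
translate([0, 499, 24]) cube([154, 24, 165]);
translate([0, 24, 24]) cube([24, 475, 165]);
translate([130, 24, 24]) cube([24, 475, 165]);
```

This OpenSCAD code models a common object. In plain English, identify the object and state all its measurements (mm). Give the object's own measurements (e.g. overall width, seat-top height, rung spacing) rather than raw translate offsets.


An open-topped rectangular box: outside dimensions 154×523×189 mm, with a uniform wall and base thickness of 24 mm. The base is a full 154×523 slab on the floor; four walls sit on top of the base. The front and back walls (the −y and +y sides) span the full width; the two side walls fit between them.


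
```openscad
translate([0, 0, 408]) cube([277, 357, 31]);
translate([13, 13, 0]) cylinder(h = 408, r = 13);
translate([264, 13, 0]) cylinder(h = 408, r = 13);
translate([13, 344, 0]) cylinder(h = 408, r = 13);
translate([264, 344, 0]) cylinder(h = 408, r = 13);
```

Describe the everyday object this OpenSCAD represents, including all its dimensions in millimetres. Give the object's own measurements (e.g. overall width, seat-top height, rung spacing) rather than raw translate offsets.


A simple wooden stool: a rectangular seat 277 mm (x) by 357 mm (y), 31 mm thick, top face at z = 439 mm, on four round legs, each 26 mm in diameter. The legs rest on z = 0, each leg's axis is inset half a diameter from the nearest pair of seat edges (so the leg's bounding box is flush with the corner).


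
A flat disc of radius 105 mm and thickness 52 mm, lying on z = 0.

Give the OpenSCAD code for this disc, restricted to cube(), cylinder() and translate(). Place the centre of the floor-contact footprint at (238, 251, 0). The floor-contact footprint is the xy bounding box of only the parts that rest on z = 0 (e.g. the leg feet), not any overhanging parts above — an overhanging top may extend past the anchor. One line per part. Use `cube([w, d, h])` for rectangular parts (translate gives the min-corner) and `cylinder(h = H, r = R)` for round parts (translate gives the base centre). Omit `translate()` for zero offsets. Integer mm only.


translate([238, 251, 0]) cylinder(h = 52, r = 105);


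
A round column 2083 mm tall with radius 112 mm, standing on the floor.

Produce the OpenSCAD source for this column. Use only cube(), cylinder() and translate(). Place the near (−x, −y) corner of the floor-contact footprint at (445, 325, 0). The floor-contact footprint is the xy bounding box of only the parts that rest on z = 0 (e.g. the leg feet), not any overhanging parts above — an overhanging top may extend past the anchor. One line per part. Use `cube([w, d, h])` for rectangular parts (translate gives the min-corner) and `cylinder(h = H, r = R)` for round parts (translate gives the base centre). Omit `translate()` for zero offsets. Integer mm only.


translate([557, 437, 0]) cylinder(h = 2083, r = 112);


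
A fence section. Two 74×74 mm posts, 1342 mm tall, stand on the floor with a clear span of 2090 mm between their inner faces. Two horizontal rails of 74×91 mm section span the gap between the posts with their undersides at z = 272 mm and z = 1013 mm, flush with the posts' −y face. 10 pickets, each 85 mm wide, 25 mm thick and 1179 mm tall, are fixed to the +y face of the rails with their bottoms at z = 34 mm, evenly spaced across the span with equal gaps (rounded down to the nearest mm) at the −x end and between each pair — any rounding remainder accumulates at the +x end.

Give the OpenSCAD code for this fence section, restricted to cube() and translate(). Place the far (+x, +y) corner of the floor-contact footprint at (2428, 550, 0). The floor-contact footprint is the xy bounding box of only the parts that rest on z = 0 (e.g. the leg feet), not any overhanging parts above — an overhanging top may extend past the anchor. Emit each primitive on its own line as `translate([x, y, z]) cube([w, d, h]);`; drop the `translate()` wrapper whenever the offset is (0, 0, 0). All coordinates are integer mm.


translate([190, 476, 0]) cube([74, 74, 1342]);
translate([2354, 476, 0]) cube([74, 74, 1342]);
translate([264, 476, 272]) cube([2090, 74, 91]);
translate([264, 476, 1013]) cube([2090, 74, 91]);
translate([376, 550, 34]) cube([85, 25, 1179]);
translate([573, 550, 34]) cube([85, 25, 1179]);
translate([770, 550, 34]) cube([85, 25, 1179]);
translate([967, 550, 34]) cube([85, 25, 1179]);
translate([1164, 550, 34]) cube([85, 25, 1179]);
translate([1361, 550, 34]) cube([85, 25, 1179]);
translate([1558, 550, 34]) cube([85, 25, 1179]);
translate([1755, 550, 34]) cube([85, 25, 1179]);
translate([1952, 550, 34]) cube([85, 25, 1179]);
translate([2149, 550, 34]) cube([85, 25, 1179]);


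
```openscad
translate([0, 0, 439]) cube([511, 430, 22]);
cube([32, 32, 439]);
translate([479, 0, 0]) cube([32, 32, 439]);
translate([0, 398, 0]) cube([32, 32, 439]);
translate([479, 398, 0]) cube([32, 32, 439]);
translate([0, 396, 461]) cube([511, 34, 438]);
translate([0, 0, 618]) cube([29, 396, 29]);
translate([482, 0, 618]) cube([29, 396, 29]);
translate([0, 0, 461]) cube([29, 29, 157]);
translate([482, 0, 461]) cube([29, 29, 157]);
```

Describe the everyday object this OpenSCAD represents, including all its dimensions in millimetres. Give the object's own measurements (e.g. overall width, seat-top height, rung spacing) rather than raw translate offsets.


A chair. The seat is a 511×430×22 mm slab with its top at z = 461 mm, on four 32×32 mm corner legs (flush with the seat edges, standing on z = 0). A flat backrest 34 mm thick, 438 mm tall, spans the full seat width and rises from the seat top along its +y edge, rear face flush with the rear of the seat. Two armrests of 29×29 mm section run along each side from the seat's front edge to the front of the backrest, top faces 186 mm above the seat top and outer faces flush with the seat's x-edges; a 29×29 mm post under the front of each armrest stands on the seat at the front corner.


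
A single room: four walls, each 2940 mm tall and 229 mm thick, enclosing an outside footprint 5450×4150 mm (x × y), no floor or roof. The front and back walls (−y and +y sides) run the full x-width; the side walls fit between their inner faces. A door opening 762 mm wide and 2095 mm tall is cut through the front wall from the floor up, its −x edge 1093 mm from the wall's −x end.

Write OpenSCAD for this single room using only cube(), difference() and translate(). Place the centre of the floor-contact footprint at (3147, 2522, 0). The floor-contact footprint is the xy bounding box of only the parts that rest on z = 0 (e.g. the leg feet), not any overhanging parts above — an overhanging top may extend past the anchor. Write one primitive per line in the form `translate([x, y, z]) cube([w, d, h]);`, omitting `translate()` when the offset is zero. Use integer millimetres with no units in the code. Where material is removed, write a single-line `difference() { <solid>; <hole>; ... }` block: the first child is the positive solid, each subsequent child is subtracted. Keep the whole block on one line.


difference() { translate([422, 447, 0]) cube([5450, 229, 2940]); translate([1515, 447, 0]) cube([762, 229, 2095]); }
translate([422, 4368, 0]) cube([5450, 229, 2940]);
translate([422, 676, 0]) cube([229, 3692, 2940]);
translate([5643, 676, 0]) cube([229, 3692, 2940]);


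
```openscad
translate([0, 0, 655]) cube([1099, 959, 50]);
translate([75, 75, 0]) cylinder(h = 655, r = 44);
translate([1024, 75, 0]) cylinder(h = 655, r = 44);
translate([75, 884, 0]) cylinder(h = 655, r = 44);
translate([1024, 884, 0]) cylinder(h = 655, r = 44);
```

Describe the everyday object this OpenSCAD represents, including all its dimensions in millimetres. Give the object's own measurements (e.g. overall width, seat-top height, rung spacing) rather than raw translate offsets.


A table: top 1099 mm (x) × 959 mm (y), 50 mm thick, upper face at z = 705 mm, on four round legs of 88 mm diameter, each leg's bounding box inset 31 mm from the nearest pair of top edges from z = 0 to the bottom of the top.


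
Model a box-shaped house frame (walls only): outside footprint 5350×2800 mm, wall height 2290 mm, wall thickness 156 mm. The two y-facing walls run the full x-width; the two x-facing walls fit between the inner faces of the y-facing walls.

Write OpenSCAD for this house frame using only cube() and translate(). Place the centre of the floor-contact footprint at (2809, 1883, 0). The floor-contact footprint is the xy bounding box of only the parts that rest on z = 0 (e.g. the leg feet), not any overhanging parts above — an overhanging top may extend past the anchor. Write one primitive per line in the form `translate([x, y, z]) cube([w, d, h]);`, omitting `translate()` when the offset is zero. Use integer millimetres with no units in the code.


translate([134, 483, 0]) cube([5350, 156, 2290]);
translate([134, 3127, 0]) cube([5350, 156, 2290]);
translate([134, 639, 0]) cube([156, 2488, 2290]);
translate([5328, 639, 0]) cube([156, 2488, 2290]);


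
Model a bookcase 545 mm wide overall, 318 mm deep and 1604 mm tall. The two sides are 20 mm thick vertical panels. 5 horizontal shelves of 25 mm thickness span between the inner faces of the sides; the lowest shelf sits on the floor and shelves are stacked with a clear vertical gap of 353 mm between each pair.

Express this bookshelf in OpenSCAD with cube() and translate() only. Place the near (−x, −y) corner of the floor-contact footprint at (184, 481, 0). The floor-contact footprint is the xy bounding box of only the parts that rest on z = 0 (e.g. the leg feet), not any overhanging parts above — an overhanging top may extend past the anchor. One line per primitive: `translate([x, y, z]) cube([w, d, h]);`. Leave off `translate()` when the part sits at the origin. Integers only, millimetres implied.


translate([184, 481, 0]) cube([20, 318, 1604]);
translate([709, 481, 0]) cube([20, 318, 1604]);
translate([204, 481, 0]) cube([505, 318, 25]);
translate([204, 481, 378]) cube([505, 318, 25]);
translate([204, 481, 756]) cube([505, 318, 25]);
translate([204, 481, 1134]) cube([505, 318, 25]);
translate([204, 481, 1512]) cube([505, 318, 25]);


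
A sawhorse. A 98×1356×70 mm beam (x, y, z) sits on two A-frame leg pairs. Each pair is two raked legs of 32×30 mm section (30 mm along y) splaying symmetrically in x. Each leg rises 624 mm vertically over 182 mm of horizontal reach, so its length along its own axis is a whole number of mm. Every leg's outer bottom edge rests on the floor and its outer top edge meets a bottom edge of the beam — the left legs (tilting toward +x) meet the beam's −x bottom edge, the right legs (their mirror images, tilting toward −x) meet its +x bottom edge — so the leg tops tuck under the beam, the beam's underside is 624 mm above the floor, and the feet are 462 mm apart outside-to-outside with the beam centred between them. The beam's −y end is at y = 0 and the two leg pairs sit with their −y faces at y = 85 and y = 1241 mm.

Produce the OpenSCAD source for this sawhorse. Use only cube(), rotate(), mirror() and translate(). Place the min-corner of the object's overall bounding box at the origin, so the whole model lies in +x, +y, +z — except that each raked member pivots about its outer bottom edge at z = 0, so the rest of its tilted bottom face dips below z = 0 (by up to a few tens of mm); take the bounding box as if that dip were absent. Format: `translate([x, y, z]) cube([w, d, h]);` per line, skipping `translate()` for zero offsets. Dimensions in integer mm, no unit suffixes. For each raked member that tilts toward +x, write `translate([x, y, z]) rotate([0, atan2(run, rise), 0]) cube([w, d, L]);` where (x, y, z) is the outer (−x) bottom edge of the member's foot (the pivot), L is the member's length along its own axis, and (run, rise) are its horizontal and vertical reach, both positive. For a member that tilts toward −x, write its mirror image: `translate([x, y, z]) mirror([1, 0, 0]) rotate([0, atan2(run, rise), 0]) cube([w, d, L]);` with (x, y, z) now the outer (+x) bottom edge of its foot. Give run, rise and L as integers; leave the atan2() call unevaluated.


translate([182, 0, 624]) cube([98, 1356, 70]);
translate([0, 85, 0]) rotate([0, atan2(182, 624), 0]) cube([32, 30, 650]);
translate([462, 85, 0]) mirror([1, 0, 0]) rotate([0, atan2(182, 624), 0]) cube([32, 30, 650]);
translate([0, 1241, 0]) rotate([0, atan2(182, 624), 0]) cube([32, 30, 650]);
translate([462, 1241, 0]) mirror([1, 0, 0]) rotate([0, atan2(182, 624), 0]) cube([32, 30, 650]);


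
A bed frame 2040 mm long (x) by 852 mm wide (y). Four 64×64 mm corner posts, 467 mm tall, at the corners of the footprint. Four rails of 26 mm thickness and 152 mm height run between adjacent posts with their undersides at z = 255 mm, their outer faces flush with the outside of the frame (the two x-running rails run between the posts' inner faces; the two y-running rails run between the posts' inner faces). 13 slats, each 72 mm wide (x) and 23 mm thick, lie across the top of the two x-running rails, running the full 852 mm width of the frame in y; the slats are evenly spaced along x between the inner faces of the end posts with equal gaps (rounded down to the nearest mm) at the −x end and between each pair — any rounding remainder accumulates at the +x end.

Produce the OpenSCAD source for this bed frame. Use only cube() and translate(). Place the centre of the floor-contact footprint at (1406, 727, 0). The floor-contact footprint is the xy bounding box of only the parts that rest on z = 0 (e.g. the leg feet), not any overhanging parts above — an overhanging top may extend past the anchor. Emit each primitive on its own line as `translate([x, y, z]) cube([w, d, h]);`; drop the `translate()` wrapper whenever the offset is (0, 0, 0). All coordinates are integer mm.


// slat z = rail_z + rail_h = 255 + 152 = 407
// slat gap = ⌊(1912 − 13·72) / 14⌋ = 69
translate([386, 301, 0]) cube([64, 64, 467]);
translate([386, 1089, 0]) cube([64, 64, 467]);
translate([2362, 301, 0]) cube([64, 64, 467]);
translate([2362, 1089, 0]) cube([64, 64, 467]);
translate([450, 301, 255]) cube([1912, 26, 152]);
translate([450, 1127, 255]) cube([1912, 26, 152]);
translate([386, 365, 255]) cube([26, 724, 152]);
translate([2400, 365, 255]) cube([26, 724, 152]);
translate([519, 301, 407]) cube([72, 852, 23]);
translate([660, 301, 407]) cube([72, 852, 23]);
translate([801, 301, 407]) cube([72, 852, 23]);
translate([942, 301, 407]) cube([72, 852, 23]);
translate([1083, 301, 407]) cube([72, 852, 23]);
translate([1224, 301, 407]) cube([72, 852, 23]);
translate([1365, 301, 407]) cube([72, 852, 23]);
translate([1506, 301, 407]) cube([72, 852, 23]);
translate([1647, 301, 407]) cube([72, 852, 23]);
translate([1788, 301, 407]) cube([72, 852, 23]);
translate([1929, 301, 407]) cube([72, 852, 23]);
translate([2070, 301, 407]) cube([72, 852, 23]);
translate([2211, 301, 407]) cube([72, 852, 23]);


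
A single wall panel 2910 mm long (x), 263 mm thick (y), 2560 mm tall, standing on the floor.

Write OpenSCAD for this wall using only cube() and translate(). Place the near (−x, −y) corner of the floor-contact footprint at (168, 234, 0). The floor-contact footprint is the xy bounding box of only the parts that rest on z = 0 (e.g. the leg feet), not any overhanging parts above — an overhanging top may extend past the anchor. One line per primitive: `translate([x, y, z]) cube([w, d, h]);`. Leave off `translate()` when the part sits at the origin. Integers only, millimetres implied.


translate([168, 234, 0]) cube([2910, 263, 2560]);


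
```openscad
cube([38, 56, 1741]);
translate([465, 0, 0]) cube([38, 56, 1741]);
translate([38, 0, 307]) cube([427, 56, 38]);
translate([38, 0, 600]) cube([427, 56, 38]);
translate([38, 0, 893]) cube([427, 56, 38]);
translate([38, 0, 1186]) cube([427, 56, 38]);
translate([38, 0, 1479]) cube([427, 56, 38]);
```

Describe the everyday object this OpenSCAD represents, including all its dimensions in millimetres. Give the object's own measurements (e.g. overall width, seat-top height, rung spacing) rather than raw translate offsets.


A straight ladder. Two 38×56 mm vertical rails, 1741 mm tall, stand 503 mm apart (outside-to-outside) with their front faces coplanar on the −y side. 5 rungs, each 56 mm deep and 38 mm tall, span between the inner faces of the rails, front faces flush with the rails. The lowest rung's underside is at z = 307 mm and rungs are spaced 293 mm apart (underside to underside).


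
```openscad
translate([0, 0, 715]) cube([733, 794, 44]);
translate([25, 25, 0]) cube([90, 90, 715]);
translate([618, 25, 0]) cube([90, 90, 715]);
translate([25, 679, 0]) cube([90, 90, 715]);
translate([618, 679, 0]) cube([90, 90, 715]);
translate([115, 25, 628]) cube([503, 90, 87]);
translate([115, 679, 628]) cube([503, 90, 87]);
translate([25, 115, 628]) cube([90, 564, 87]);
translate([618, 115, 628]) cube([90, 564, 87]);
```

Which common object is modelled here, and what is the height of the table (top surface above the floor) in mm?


A table. The table height is 759 mm.

A 733×794×44 slab sits at z = 715 on four 90 mm square posts — a table. The top surface is at 715 + 44 = 759 mm.


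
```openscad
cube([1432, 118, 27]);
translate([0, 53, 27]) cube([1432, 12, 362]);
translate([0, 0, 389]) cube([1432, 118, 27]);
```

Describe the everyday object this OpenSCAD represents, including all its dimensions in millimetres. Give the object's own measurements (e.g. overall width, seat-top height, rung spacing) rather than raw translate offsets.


An I-beam lying along x, 1432 mm long. Overall section height 416 mm. Two flanges 118 mm wide (y) and 27 mm thick, one on the floor and one at the top; a web 12 mm thick runs between them, centred on the flange width.


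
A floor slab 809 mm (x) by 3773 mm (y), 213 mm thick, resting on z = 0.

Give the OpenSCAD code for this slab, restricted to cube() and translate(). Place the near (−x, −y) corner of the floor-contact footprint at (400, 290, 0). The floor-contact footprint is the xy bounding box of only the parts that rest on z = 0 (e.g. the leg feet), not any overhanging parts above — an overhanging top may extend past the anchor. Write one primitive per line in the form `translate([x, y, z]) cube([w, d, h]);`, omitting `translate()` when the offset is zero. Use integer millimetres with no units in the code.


translate([400, 290, 0]) cube([809, 3773, 213]);


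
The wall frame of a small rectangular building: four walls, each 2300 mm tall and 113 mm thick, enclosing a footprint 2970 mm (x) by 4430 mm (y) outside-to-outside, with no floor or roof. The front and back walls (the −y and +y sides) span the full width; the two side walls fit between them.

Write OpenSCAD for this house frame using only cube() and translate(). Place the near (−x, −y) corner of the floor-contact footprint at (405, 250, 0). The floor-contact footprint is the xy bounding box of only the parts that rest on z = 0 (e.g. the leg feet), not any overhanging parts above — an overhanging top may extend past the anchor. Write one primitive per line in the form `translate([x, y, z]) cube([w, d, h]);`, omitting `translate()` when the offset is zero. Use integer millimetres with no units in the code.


translate([405, 250, 0]) cube([2970, 113, 2300]);
translate([405, 4567, 0]) cube([2970, 113, 2300]);
translate([405, 363, 0]) cube([113, 4204, 2300]);
translate([3262, 363, 0]) cube([113, 4204, 2300]);


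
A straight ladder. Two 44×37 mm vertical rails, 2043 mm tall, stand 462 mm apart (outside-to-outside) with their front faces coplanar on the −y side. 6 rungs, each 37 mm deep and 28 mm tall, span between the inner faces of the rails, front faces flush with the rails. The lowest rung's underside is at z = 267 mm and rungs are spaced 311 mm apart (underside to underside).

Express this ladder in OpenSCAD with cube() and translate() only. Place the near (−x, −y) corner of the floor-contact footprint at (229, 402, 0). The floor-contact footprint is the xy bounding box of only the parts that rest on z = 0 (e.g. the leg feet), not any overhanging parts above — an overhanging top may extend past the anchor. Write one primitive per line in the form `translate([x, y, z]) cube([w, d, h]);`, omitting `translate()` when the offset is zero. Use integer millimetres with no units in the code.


translate([229, 402, 0]) cube([44, 37, 2043]);
translate([647, 402, 0]) cube([44, 37, 2043]);
translate([273, 402, 267]) cube([374, 37, 28]);
translate([273, 402, 578]) cube([374, 37, 28]);
translate([273, 402, 889]) cube([374, 37, 28]);
translate([273, 402, 1200]) cube([374, 37, 28]);
translate([273, 402, 1511]) cube([374, 37, 28]);
translate([273, 402, 1822]) cube([374, 37, 28]);


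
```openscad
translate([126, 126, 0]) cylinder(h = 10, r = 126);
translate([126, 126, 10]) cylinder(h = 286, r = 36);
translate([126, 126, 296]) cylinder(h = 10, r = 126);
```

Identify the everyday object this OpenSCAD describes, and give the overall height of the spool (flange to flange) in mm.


A spool. The overall height is 306 mm.

Three coaxial cylinders, large–small–large — a spool. Two 10 mm flanges and a 286 mm core give 10 + 286 + 10 = 306 mm.


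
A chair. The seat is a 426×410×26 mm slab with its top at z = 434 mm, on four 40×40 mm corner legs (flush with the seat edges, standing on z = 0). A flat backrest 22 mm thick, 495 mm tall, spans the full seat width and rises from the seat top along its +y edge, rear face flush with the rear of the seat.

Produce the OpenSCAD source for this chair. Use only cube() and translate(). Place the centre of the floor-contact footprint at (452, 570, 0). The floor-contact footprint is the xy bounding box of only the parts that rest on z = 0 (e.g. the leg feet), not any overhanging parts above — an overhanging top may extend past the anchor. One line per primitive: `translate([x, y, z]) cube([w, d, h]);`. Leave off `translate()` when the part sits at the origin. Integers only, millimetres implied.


// leg_h = 434 - 26 = 408
translate([239, 365, 408]) cube([426, 410, 26]);
translate([239, 365, 0]) cube([40, 40, 408]);
translate([625, 365, 0]) cube([40, 40, 408]);
translate([239, 735, 0]) cube([40, 40, 408]);
translate([625, 735, 0]) cube([40, 40, 408]);
translate([239, 753, 434]) cube([426, 22, 495]);


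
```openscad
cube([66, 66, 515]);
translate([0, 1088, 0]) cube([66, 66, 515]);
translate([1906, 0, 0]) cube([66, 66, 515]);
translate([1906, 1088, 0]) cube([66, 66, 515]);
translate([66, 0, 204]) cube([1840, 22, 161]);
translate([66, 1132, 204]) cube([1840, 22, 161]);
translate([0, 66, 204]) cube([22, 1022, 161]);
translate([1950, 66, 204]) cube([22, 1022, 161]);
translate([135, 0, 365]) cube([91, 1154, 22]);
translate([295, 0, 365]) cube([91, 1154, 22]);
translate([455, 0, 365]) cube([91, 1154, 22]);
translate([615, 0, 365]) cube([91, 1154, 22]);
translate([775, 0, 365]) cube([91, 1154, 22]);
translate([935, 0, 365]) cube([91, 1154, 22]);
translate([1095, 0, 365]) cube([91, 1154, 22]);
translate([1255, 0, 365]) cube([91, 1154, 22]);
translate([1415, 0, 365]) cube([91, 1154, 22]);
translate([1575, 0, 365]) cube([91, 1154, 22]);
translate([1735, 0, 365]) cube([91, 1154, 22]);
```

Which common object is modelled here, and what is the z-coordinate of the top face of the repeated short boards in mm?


A bed frame. The slat-top height is 387 mm.

Four posts, four rails, and a row of slats — a bed frame. Slats sit on the rails at z = 204 + 161 = 365; with slat thickness 22, the top is 387 mm.


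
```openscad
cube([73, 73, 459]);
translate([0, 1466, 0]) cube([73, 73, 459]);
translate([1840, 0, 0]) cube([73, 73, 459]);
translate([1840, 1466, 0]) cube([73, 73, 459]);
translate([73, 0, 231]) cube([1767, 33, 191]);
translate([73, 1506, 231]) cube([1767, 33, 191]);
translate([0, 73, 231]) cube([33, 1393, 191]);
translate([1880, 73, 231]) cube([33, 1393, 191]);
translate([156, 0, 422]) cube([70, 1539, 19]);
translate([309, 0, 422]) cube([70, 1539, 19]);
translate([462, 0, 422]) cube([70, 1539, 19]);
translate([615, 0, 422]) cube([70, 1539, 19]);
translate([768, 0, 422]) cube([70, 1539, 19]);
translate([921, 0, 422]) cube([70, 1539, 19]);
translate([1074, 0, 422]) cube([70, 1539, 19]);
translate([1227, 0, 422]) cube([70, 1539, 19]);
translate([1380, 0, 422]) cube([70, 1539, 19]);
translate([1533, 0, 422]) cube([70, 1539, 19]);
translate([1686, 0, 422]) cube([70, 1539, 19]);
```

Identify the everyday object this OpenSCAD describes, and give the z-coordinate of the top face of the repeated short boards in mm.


A bed frame. The slat-top height is 441 mm.

Four posts, four rails, and a row of slats — a bed frame. Slats sit on the rails at z = 231 + 191 = 422; with slat thickness 19, the top is 441 mm.


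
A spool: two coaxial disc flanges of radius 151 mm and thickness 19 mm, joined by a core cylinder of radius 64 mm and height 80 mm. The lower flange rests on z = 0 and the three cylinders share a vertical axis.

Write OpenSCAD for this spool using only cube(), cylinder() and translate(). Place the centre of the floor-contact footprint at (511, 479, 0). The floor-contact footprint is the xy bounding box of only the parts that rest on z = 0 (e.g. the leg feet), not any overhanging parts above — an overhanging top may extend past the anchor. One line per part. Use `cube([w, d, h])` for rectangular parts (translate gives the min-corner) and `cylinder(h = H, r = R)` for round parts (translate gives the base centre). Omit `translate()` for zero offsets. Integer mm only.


translate([511, 479, 0]) cylinder(h = 19, r = 151);
translate([511, 479, 19]) cylinder(h = 80, r = 64);
translate([511, 479, 99]) cylinder(h = 19, r = 151);


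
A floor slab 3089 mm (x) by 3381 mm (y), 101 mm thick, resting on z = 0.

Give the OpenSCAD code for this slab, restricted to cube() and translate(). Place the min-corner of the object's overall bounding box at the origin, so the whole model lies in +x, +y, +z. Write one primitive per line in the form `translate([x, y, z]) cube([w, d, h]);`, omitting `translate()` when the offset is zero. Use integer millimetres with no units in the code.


cube([3089, 3381, 101]);


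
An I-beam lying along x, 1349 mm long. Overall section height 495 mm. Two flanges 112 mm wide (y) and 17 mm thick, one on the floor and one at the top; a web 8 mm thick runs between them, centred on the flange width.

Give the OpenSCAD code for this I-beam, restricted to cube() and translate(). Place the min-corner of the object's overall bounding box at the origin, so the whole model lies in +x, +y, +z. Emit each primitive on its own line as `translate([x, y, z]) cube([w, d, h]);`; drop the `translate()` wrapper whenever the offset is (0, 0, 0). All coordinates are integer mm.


cube([1349, 112, 17]);
translate([0, 52, 17]) cube([1349, 8, 461]);
translate([0, 0, 478]) cube([1349, 112, 17]);


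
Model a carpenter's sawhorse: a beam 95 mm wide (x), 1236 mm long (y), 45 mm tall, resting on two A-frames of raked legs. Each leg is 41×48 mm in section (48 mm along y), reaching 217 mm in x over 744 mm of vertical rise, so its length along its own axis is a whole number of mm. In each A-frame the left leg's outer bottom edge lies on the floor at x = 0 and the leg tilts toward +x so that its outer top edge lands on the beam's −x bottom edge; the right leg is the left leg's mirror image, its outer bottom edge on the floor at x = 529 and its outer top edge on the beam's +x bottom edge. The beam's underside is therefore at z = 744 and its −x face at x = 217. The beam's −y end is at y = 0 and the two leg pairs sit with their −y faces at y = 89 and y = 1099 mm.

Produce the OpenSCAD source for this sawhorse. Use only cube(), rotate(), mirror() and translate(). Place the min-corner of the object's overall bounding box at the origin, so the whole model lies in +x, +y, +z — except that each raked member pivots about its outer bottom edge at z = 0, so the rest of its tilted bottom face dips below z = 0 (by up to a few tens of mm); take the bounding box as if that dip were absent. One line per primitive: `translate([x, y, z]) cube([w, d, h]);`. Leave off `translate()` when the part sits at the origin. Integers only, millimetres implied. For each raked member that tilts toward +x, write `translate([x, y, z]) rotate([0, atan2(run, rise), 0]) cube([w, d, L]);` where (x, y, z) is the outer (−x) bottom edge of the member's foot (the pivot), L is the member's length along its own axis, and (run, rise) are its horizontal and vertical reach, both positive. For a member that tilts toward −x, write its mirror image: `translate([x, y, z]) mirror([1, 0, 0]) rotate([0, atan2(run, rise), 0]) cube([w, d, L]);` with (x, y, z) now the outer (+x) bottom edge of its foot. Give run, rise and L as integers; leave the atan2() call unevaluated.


// leg length = √(217² + 744²) = 775
// right-leg outer foot x = 2·217 + 95 = 529
// beam min-corner = (217, 0, 744)
translate([217, 0, 744]) cube([95, 1236, 45]);
translate([0, 89, 0]) rotate([0, atan2(217, 744), 0]) cube([41, 48, 775]);
translate([529, 89, 0]) mirror([1, 0, 0]) rotate([0, atan2(217, 744), 0]) cube([41, 48, 775]);
translate([0, 1099, 0]) rotate([0, atan2(217, 744), 0]) cube([41, 48, 775]);
translate([529, 1099, 0]) mirror([1, 0, 0]) rotate([0, atan2(217, 744), 0]) cube([41, 48, 775]);


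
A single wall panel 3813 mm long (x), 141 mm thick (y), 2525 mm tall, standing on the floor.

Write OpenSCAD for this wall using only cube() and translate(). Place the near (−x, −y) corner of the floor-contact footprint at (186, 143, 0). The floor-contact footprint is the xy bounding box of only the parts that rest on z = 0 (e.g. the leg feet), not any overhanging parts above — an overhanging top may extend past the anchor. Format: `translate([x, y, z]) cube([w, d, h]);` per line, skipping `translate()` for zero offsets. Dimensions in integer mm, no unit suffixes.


translate([186, 143, 0]) cube([3813, 141, 2525]);


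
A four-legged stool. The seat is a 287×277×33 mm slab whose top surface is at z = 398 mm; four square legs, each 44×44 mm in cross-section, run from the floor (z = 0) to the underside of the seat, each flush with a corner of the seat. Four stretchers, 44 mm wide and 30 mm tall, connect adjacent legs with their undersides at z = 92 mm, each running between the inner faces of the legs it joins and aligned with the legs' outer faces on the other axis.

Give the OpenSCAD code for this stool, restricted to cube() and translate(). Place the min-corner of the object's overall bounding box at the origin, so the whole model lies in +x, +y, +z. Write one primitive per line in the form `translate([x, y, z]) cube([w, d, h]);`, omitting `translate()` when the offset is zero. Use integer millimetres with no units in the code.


// leg_h = 398 - 33 = 365
// stretcher span = 287 - 2*44 = 199
translate([0, 0, 365]) cube([287, 277, 33]);
cube([44, 44, 365]);
translate([243, 0, 0]) cube([44, 44, 365]);
translate([0, 233, 0]) cube([44, 44, 365]);
translate([243, 233, 0]) cube([44, 44, 365]);
translate([44, 0, 92]) cube([199, 44, 30]);
translate([44, 233, 92]) cube([199, 44, 30]);
translate([0, 44, 92]) cube([44, 189, 30]);
translate([243, 44, 92]) cube([44, 189, 30]);


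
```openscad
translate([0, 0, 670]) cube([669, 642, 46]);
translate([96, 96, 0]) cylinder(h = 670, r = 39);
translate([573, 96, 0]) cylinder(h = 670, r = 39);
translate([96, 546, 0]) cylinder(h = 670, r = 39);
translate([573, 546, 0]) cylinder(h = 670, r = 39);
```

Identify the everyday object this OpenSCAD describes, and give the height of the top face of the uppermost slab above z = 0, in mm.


A table. The table height is 716 mm.

A 669×642×46 slab sits at z = 670 on four Ø78 mm round legs — a table. The top surface is at 670 + 46 = 716 mm.


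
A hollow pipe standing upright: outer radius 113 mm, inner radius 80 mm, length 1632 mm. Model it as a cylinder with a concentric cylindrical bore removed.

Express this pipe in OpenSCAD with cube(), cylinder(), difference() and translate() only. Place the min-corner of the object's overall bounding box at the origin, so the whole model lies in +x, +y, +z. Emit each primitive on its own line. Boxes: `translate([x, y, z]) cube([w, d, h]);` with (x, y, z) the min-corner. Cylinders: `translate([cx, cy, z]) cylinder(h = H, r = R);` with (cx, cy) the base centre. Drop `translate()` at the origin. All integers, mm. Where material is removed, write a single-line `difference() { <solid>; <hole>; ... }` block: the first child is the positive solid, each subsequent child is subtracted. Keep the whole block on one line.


difference() { translate([113, 113, 0]) cylinder(h = 1632, r = 113); translate([113, 113, 0]) cylinder(h = 1632, r = 80); }


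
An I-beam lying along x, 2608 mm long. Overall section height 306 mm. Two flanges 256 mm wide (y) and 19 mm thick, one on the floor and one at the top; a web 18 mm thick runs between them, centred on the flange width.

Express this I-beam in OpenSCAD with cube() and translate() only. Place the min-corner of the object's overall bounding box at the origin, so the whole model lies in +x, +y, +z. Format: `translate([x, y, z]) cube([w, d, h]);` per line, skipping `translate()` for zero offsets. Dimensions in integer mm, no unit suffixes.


cube([2608, 256, 19]);
translate([0, 119, 19]) cube([2608, 18, 268]);
translate([0, 0, 287]) cube([2608, 256, 19]);


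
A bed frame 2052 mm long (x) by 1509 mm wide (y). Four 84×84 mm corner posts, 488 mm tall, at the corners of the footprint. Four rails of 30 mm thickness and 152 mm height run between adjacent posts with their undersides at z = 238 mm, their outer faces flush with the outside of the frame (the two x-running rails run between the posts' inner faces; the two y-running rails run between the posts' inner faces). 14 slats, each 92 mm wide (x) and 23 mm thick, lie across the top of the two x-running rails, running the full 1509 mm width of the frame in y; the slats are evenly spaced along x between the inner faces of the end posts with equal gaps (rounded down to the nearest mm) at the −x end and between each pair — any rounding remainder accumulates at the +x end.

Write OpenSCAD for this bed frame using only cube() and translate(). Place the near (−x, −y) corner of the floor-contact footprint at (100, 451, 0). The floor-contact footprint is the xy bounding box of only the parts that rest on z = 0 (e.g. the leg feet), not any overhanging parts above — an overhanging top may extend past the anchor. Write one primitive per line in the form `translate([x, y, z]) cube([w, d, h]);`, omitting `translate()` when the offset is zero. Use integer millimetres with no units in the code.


translate([100, 451, 0]) cube([84, 84, 488]);
translate([100, 1876, 0]) cube([84, 84, 488]);
translate([2068, 451, 0]) cube([84, 84, 488]);
translate([2068, 1876, 0]) cube([84, 84, 488]);
translate([184, 451, 238]) cube([1884, 30, 152]);
translate([184, 1930, 238]) cube([1884, 30, 152]);
translate([100, 535, 238]) cube([30, 1341, 152]);
translate([2122, 535, 238]) cube([30, 1341, 152]);
translate([223, 451, 390]) cube([92, 1509, 23]);
translate([354, 451, 390]) cube([92, 1509, 23]);
translate([485, 451, 390]) cube([92, 1509, 23]);
translate([616, 451, 390]) cube([92, 1509, 23]);
translate([747, 451, 390]) cube([92, 1509, 23]);
translate([878, 451, 390]) cube([92, 1509, 23]);
translate([1009, 451, 390]) cube([92, 1509, 23]);
translate([1140, 451, 390]) cube([92, 1509, 23]);
translate([1271, 451, 390]) cube([92, 1509, 23]);
translate([1402, 451, 390]) cube([92, 1509, 23]);
translate([1533, 451, 390]) cube([92, 1509, 23]);
translate([1664, 451, 390]) cube([92, 1509, 23]);
translate([1795, 451, 390]) cube([92, 1509, 23]);
translate([1926, 451, 390]) cube([92, 1509, 23]);
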